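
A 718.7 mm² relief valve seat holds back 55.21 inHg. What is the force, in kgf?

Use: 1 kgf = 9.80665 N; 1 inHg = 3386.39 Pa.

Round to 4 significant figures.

55.21 inHg × 3386.39 → 186963 Pa
718.7 mm² × 10⁻⁶ → 7.187×10⁻⁴ m²
F = P × A = 186963 Pa × 7.187×10⁻⁴ m² = 134.37 N
134.37 N ÷ (9.80665 N/kgf) = 13.7019 kgf

13.70 kgf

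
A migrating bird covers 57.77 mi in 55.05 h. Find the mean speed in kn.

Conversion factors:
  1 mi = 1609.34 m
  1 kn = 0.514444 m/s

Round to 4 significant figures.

57.77 mi × 1609.34 → 92971.6 m
55.05 h × 3600 → 198180 s
v = d / t = 92971.6 m / 198180 s = 0.469127 m/s
0.469127 m/s ÷ (0.514444 m/s/kn) = 0.911911 kn

0.9119 kn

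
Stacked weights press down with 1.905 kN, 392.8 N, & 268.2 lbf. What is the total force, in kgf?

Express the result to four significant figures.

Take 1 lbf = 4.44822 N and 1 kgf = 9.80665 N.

356.0 kgf

1.905 kN × 1000 = 1905 N
392.8 N (already N)
268.2 lbf × 4.44822 = 1193.01 N
Sum: 1905 + 392.8 + 1193.01 = 3490.81 N
In kgf: 3490.81 / 9.80665 = 355.964 kgf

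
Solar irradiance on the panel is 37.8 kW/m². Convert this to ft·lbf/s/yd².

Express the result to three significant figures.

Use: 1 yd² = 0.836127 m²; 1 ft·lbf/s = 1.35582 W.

37.8 kW/m² × 1000 W/kW = 37800 W/m²
37800 W/m² ÷ 1.35582 W/ft·lbf/s × 0.836127 m²/yd² = 23311.1 ft·lbf/s/yd²

2.33×10⁴ ft·lbf/s/yd²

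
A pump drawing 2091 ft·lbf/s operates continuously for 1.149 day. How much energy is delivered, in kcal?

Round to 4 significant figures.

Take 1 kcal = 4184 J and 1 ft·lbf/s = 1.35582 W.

2091 ft·lbf/s × 1.35582 → 2835.02 W
1.149 day × 86400 → 99273.6 s
E = P × t = 2835.02 W × 99273.6 s = 2.81443×10⁸ J
2.81443×10⁸ J ÷ (4184 J/kcal) = 67266.5 kcal

6.727×10⁴ kcal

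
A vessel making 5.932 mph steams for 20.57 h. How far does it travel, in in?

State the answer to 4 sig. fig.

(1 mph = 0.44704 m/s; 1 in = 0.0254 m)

7.731×10⁶ in

5.932 mph × 0.44704 = 2.65184 m/s
20.57 h × 3600 = 74052 s
d = v × t = 2.65184 m/s × 74052 s = 196374 m
196374 m ÷ (0.0254 m/in) = 7.73126×10⁶ in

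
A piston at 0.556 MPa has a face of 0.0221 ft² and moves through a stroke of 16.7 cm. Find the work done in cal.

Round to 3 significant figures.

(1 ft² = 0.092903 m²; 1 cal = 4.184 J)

0.556 MPa → 556000 Pa
0.0221 ft² → 0.00205316 m²
F = P × A = 556000 × 0.00205316 = 1141.56 N
16.7 cm → 0.167 m
W = F × d = 1141.56 × 0.167 = 190.641 J
In cal: 190.641 / 4.184 = 45.5643 cal

45.6 cal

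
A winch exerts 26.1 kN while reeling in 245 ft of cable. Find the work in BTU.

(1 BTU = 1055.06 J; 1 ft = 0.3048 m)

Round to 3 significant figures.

1850 BTU

26.1 kN × 1000 → 26100 N
245 ft × 0.3048 → 74.676 m
W = F × d = 26100 N × 74.676 m = 1.94904×10⁶ J
1.94904×10⁶ J ÷ (1055.06 J/BTU) = 1847.33 BTU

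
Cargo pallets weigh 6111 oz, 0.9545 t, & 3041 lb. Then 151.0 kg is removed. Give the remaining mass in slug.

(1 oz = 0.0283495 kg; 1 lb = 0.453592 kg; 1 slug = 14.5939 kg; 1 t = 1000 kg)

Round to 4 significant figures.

161.4 slug

6111 oz × 0.0283495 = 173.244 kg
0.9545 t × 1000 = 954.5 kg
3041 lb × 0.453592 = 1379.37 kg
151.0 kg (already kg)
Net: 173.244 + 954.5 + 1379.37 − 151 = 2356.11 kg
In slug: 2356.11 / 14.5939 = 161.445 slug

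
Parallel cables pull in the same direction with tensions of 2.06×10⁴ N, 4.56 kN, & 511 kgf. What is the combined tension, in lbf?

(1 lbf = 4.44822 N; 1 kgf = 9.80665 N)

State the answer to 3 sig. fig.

2.06×10⁴ N (already N)
4.56 kN × 1000 = 4560 N
511 kgf × 9.80665 = 5011.2 N
Sum: 20600 + 4560 + 5011.2 = 30171.2 N
In lbf: 30171.2 / 4.44822 = 6782.76 lbf

6780 lbf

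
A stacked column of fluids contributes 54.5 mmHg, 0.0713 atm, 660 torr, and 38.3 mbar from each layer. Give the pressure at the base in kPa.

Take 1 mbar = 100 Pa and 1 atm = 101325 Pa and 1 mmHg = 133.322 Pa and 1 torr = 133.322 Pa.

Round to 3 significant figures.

54.5 mmHg × 133.322 → 7266.05 Pa
0.0713 atm × 101325 → 7224.47 Pa
660 torr × 133.322 → 87992.5 Pa
38.3 mbar × 100 → 3830 Pa
Sum: 7266.05 + 7224.47 + 87992.5 + 3830 = 106313 Pa
In kPa: 106313 / 1000 = 106.313 kPa

106 kPa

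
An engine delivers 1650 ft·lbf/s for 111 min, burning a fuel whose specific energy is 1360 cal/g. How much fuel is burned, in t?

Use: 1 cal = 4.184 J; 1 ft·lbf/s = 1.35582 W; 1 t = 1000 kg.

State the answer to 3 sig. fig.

0.00262 t

1650 ft·lbf/s → 2237.1 W
111 min → 6660 s
E = P × t = 2237.1 × 6660 = 1.48991×10⁷ J
1360 cal/g → 5.69024×10⁶ J/kg
m = E / e_s = 1.48991×10⁷ / 5.69024×10⁶ = 2.61836 kg
In t: 2.61836 / 1000 = 0.00261836 t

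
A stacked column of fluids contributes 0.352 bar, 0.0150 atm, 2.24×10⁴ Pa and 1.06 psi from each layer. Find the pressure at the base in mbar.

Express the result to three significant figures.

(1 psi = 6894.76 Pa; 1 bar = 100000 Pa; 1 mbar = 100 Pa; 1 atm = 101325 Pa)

664 mbar

0.352 bar × 100000 = 35200 Pa
0.0150 atm × 101325 = 1519.88 Pa
2.24×10⁴ Pa (already Pa)
1.06 psi × 6894.76 = 7308.45 Pa
Total: 35200 + 1519.88 + 22400 + 7308.45 = 66428.3 Pa
In mbar: 66428.3 / 100 = 664.283 mbar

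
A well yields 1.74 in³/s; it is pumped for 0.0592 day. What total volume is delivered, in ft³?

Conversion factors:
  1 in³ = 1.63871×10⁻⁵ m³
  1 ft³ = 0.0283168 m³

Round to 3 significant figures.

5.15 ft³

1.74 in³/s → 2.85136×10⁻⁵ m³/s
0.0592 day → 5114.88 s
V = Q × t = 2.85136×10⁻⁵ × 5114.88 = 0.145844 m³
In ft³: 0.145844 / 0.0283168 = 5.15044 ft³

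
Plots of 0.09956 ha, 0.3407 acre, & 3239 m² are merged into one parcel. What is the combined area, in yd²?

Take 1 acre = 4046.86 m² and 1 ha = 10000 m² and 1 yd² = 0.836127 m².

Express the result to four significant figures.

6714 yd²

0.09956 ha × 10000 = 995.6 m²
0.3407 acre × 4046.86 = 1378.77 m²
3239 m² (already m²)
Combined: 995.6 + 1378.77 + 3239 = 5613.37 m²
In yd²: 5613.37 / 0.836127 = 6713.54 yd²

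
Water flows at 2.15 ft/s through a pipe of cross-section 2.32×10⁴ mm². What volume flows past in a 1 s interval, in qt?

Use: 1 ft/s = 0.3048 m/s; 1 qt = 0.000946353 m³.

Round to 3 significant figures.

16.1 qt

2.15 ft/s × 0.3048 = 0.65532 m/s
2.32×10⁴ mm² × 10⁻⁶ = 0.0232 m²
V = v × A × t = 0.65532 m/s × 0.0232 m² × 1 s = 0.0152034 m³
0.0152034 m³ ÷ (0.000946353 m³/qt) = 16.0653 qt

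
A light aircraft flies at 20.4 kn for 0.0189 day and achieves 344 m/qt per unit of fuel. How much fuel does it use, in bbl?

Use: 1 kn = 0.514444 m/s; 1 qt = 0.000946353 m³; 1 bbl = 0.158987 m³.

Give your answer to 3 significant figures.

0.297 bbl

20.4 kn → 10.4947 m/s
0.0189 day → 1632.96 s
d = v × t = 10.4947 × 1632.96 = 17137.4 m
344 m/qt → 363501 m/m³
V = d / (distance per unit fuel) = 17137.4 / 363501 = 0.0471454 m³
In bbl: 0.0471454 / 0.158987 = 0.296536 bbl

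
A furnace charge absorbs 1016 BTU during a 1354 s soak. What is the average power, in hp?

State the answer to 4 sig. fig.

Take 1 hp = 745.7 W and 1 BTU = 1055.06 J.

1.062 hp

1016 BTU × 1055.06 = 1.07194×10⁶ J
P = E / t = 1.07194×10⁶ J / 1354 s = 791.684 W
791.684 W ÷ (745.7 W/hp) = 1.06167 hp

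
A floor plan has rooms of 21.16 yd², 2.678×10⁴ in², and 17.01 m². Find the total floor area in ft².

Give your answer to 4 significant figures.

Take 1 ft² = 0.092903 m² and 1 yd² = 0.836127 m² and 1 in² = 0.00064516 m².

21.16 yd² × 0.836127 → 17.6924 m²
2.678×10⁴ in² × 0.00064516 → 17.2774 m²
17.01 m² (already m²)
Combined: 17.6924 + 17.2774 + 17.01 = 51.9798 m²
In ft²: 51.9798 / 0.092903 = 559.506 ft²

559.5 ft²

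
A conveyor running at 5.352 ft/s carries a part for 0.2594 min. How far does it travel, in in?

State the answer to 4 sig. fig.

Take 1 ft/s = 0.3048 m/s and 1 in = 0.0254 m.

5.352 ft/s × 0.3048 = 1.63129 m/s
0.2594 min × 60 = 15.564 s
d = v × t = 1.63129 m/s × 15.564 s = 25.3894 m
25.3894 m ÷ (0.0254 m/in) = 999.583 in

999.6 in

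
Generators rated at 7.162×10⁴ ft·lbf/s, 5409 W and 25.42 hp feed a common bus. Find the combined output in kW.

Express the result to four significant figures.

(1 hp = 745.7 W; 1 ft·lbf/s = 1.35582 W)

7.162×10⁴ ft·lbf/s × 1.35582 = 97103.8 W
5409 W (already W)
25.42 hp × 745.7 = 18955.7 W
Total: 97103.8 + 5409 + 18955.7 = 121468 W
In kW: 121468 / 1000 = 121.468 kW

121.5 kW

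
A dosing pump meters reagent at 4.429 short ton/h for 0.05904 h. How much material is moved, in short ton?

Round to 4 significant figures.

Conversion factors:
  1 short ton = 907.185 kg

0.2615 short ton

4.429 short ton/h → 1.11609 kg/s
0.05904 h → 212.544 s
m = ṁ × t = 1.11609 × 212.544 = 237.218 kg
In short ton: 237.218 / 907.185 = 0.261488 short ton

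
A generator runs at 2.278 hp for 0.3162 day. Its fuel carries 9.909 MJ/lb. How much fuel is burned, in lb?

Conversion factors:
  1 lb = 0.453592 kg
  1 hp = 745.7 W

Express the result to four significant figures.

4.683 lb

2.278 hp → 1698.7 W
0.3162 day → 27319.7 s
E = P × t = 1698.7 × 27319.7 = 4.6408×10⁷ J
9.909 MJ/lb → 2.18456×10⁷ J/kg
m = E / e_s = 4.6408×10⁷ / 2.18456×10⁷ = 2.12436 kg
In lb: 2.12436 / 0.453592 = 4.68342 lb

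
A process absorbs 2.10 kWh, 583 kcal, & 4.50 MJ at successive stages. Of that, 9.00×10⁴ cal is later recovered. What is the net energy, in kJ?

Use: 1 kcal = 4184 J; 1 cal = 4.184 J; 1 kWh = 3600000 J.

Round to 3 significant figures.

2.10 kWh × 3600000 = 7.56×10⁶ J
583 kcal × 4184 = 2.43927×10⁶ J
4.50 MJ × 1000000 = 4.5×10⁶ J
9.00×10⁴ cal × 4.184 = 376560 J
Sum: 7.56×10⁶ + 2.43927×10⁶ + 4.5×10⁶ − 376560 = 1.41227×10⁷ J
In kJ: 1.41227×10⁷ / 1000 = 14122.7 kJ

1.41×10⁴ kJ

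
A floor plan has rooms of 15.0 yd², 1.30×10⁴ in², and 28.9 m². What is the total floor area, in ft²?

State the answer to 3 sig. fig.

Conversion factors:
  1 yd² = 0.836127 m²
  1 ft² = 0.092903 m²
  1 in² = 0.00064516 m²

536 ft²

15.0 yd² × 0.836127 = 12.5419 m²
1.30×10⁴ in² × 0.00064516 = 8.38708 m²
28.9 m² (already m²)
Sum: 12.5419 + 8.38708 + 28.9 = 49.829 m²
In ft²: 49.829 / 0.092903 = 536.355 ft²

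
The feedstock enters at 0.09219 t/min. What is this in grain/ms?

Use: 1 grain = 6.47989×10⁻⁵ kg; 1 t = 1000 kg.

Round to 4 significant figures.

23.71 grain/ms

0.09219 t/min × 1000 kg/t ÷ 60 s/min = 1.5365 kg/s
1.5365 kg/s ÷ 6.47989×10⁻⁵ kg/grain × 0.001 s/ms = 23.7118 grain/ms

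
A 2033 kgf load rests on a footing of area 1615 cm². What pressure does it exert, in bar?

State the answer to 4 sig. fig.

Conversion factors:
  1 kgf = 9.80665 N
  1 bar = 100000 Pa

1.234 bar

2033 kgf × 9.80665 = 19936.9 N
1615 cm² × 0.0001 = 0.1615 m²
P = F / A = 19936.9 N / 0.1615 m² = 123448 Pa
123448 Pa ÷ (100000 Pa/bar) = 1.23448 bar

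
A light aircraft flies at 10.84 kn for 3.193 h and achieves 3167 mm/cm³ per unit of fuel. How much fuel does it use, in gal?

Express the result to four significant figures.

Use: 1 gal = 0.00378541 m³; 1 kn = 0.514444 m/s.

10.84 kn → 5.57657 m/s
3.193 h → 11494.8 s
d = v × t = 5.57657 × 11494.8 = 64101.6 m
3167 mm/cm³ → 3.167×10⁶ m/m³
V = d / (distance per unit fuel) = 64101.6 / 3.167×10⁶ = 0.0202405 m³
In gal: 0.0202405 / 0.00378541 = 5.34698 gal

5.347 gal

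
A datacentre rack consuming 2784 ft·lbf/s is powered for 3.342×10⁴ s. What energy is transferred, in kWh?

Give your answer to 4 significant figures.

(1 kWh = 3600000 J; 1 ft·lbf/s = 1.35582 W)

2784 ft·lbf/s × 1.35582 → 3774.6 W
E = P × t = 3774.6 W × 33420 s = 1.26147×10⁸ J
1.26147×10⁸ J ÷ (3600000 J/kWh) = 35.0408 kWh

35.04 kWh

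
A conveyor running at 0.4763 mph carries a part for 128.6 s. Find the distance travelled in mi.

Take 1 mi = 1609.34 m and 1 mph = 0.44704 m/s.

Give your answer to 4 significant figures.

0.4763 mph × 0.44704 = 0.212925 m/s
d = v × t = 0.212925 m/s × 128.6 s = 27.3822 m
27.3822 m ÷ (1609.34 m/mi) = 0.0170146 mi

0.01701 mi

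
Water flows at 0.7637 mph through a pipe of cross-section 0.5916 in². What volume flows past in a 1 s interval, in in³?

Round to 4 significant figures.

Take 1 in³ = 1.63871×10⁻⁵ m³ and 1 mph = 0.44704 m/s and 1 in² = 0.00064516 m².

7.952 in³

0.7637 mph × 0.44704 → 0.341404 m/s
0.5916 in² × 0.00064516 → 3.81677×10⁻⁴ m²
V = v × A × t = 0.341404 m/s × 3.81677×10⁻⁴ m² × 1 s = 1.30306×10⁻⁴ m³
1.30306×10⁻⁴ m³ ÷ (1.63871×10⁻⁵ m³/in³) = 7.95174 in³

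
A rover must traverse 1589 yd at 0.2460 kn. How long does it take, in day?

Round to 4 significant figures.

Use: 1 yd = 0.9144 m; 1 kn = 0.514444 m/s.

1589 yd × 0.9144 = 1452.98 m
0.2460 kn × 0.514444 = 0.126553 m/s
t = d / v = 1452.98 m / 0.126553 m/s = 11481.2 s
11481.2 s ÷ (86400 s/day) = 0.132884 day

0.1329 day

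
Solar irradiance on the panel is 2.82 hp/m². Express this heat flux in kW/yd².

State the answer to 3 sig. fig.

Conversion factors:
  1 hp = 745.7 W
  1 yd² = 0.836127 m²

2.82 hp/m² × 745.7 W/hp = 2102.87 W/m²
2102.87 W/m² ÷ 1000 W/kW × 0.836127 m²/yd² = 1.75827 kW/yd²

1.76 kW/yd²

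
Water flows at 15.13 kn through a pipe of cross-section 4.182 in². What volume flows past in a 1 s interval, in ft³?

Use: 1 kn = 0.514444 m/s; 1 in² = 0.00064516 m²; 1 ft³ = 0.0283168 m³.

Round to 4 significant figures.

15.13 kn × 0.514444 = 7.78354 m/s
4.182 in² × 0.00064516 = 0.00269806 m²
V = v × A × t = 7.78354 m/s × 0.00269806 m² × 1 s = 0.0210005 m³
0.0210005 m³ ÷ (0.0283168 m³/ft³) = 0.741627 ft³

0.7416 ft³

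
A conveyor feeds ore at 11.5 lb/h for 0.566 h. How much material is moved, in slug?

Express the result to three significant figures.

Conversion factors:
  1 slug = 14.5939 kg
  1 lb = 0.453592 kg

11.5 lb/h → 0.00144897 kg/s
0.566 h → 2037.6 s
m = ṁ × t = 0.00144897 × 2037.6 = 2.95242 kg
In slug: 2.95242 / 14.5939 = 0.202305 slug

0.202 slug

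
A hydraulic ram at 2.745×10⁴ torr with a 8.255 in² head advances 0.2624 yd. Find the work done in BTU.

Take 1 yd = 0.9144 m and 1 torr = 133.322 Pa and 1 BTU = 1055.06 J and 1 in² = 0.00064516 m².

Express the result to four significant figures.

2.745×10⁴ torr → 3.65969×10⁶ Pa
8.255 in² → 0.0053258 m²
F = P × A = 3.65969×10⁶ × 0.0053258 = 19490.8 N
0.2624 yd → 0.239939 m
W = F × d = 19490.8 × 0.239939 = 4676.6 J
In BTU: 4676.6 / 1055.06 = 4.43254 BTU

4.433 BTU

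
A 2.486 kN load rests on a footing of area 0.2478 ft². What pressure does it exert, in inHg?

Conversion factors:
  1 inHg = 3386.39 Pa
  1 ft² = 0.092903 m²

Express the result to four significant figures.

31.89 inHg

2.486 kN × 1000 = 2486 N
0.2478 ft² × 0.092903 = 0.0230214 m²
P = F / A = 2486 N / 0.0230214 m² = 107986 Pa
107986 Pa ÷ (3386.39 Pa/inHg) = 31.8882 inHg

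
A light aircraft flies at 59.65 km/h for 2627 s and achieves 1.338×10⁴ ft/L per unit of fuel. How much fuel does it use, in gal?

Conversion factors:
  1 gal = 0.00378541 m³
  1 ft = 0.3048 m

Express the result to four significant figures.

59.65 km/h → 16.5694 m/s
d = v × t = 16.5694 × 2627 = 43527.8 m
1.338×10⁴ ft/L → 4.07822×10⁶ m/m³
V = d / (distance per unit fuel) = 43527.8 / 4.07822×10⁶ = 0.0106732 m³
In gal: 0.0106732 / 0.00378541 = 2.81956 gal

2.820 gal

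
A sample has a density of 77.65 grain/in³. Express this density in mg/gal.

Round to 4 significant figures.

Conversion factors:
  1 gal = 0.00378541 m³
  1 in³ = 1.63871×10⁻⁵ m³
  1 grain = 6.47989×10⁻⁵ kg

77.65 grain/in³ × 6.47989×10⁻⁵ kg/grain ÷ 1.63871×10⁻⁵ m³/in³ = 307.049 kg/m³
307.049 kg/m³ ÷ 10⁻⁶ kg/mg × 0.00378541 m³/gal = 1.16231×10⁶ mg/gal

1.162×10⁶ mg/gal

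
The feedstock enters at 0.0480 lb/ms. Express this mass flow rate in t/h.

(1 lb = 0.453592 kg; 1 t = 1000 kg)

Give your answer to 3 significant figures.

0.0480 lb/ms × 0.453592 kg/lb ÷ 0.001 s/ms = 21.7724 kg/s
21.7724 kg/s ÷ 1000 kg/t × 3600 s/h = 78.3806 t/h

78.4 t/h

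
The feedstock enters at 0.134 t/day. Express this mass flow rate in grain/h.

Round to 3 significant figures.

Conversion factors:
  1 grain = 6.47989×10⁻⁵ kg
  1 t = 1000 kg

8.62×10⁴ grain/h

0.134 t/day × 1000 kg/t ÷ 86400 s/day = 0.00155093 kg/s
0.00155093 kg/s ÷ 6.47989×10⁻⁵ kg/grain × 3600 s/h = 86164.2 grain/h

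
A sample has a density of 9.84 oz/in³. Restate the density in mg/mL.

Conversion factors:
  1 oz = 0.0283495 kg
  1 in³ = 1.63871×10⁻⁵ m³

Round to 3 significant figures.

1.70×10⁴ mg/mL

9.84 oz/in³ × 0.0283495 kg/oz ÷ 1.63871×10⁻⁵ m³/in³ = 17023.1 kg/m³
17023.1 kg/m³ ÷ 10⁻⁶ kg/mg × 10⁻⁶ m³/mL = 17023.1 mg/mL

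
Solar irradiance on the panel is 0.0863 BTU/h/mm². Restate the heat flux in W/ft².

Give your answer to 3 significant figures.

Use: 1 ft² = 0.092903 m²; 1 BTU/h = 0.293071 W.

0.0863 BTU/h/mm² × 0.293071 W/BTU/h ÷ 10⁻⁶ m²/mm² = 25292 W/m²
25292 W/m² × 0.092903 m²/ft² = 2349.7 W/ft²

2350 W/ft²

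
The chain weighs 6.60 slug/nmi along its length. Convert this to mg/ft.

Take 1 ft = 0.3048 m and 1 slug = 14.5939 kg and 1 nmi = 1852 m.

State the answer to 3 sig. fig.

6.60 slug/nmi × 14.5939 kg/slug ÷ 1852 m/nmi = 0.0520085 kg/m
0.0520085 kg/m ÷ 10⁻⁶ kg/mg × 0.3048 m/ft = 15852.2 mg/ft

1.59×10⁴ mg/ft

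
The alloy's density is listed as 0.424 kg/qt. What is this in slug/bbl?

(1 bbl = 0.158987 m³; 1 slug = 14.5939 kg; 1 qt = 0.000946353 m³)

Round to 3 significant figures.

4.88 slug/bbl

0.424 kg/qt ÷ 0.000946353 m³/qt = 448.036 kg/m³
448.036 kg/m³ ÷ 14.5939 kg/slug × 0.158987 m³/bbl = 4.88094 slug/bbl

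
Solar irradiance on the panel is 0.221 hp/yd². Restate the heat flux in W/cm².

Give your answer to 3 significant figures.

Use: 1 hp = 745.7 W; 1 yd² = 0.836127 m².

0.221 hp/yd² × 745.7 W/hp ÷ 0.836127 m²/yd² = 197.099 W/m²
197.099 W/m² × 0.0001 m²/cm² = 0.0197099 W/cm²

0.0197 W/cm²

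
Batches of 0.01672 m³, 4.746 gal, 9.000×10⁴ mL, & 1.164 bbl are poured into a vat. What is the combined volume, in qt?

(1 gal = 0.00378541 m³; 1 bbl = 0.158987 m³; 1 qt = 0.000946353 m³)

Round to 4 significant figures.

0.01672 m³ (already m³)
4.746 gal × 0.00378541 = 0.0179656 m³
9.000×10⁴ mL × 10⁻⁶ = 0.09 m³
1.164 bbl × 0.158987 = 0.185061 m³
Sum: 0.01672 + 0.0179656 + 0.09 + 0.185061 = 0.309747 m³
In qt: 0.309747 / 0.000946353 = 327.306 qt

327.3 qt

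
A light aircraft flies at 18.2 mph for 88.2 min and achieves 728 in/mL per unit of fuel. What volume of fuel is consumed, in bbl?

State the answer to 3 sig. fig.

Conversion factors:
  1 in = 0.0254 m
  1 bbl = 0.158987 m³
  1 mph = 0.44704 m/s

0.0146 bbl

18.2 mph → 8.13613 m/s
88.2 min → 5292 s
d = v × t = 8.13613 × 5292 = 43056.4 m
728 in/mL → 1.84912×10⁷ m/m³
V = d / (distance per unit fuel) = 43056.4 / 1.84912×10⁷ = 0.00232848 m³
In bbl: 0.00232848 / 0.158987 = 0.0146457 bbl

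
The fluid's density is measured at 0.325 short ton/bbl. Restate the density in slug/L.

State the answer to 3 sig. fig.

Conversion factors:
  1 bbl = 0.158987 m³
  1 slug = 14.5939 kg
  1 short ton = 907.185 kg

0.127 slug/L

0.325 short ton/bbl × 907.185 kg/short ton ÷ 0.158987 m³/bbl = 1854.46 kg/m³
1854.46 kg/m³ ÷ 14.5939 kg/slug × 0.001 m³/L = 0.127071 slug/L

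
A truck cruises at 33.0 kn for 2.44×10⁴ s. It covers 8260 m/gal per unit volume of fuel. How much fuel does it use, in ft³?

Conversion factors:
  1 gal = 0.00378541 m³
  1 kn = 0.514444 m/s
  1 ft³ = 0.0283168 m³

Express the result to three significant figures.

6.70 ft³

33.0 kn → 16.9767 m/s
d = v × t = 16.9767 × 24400 = 414231 m
8260 m/gal → 2.18206×10⁶ m/m³
V = d / (distance per unit fuel) = 414231 / 2.18206×10⁶ = 0.189835 m³
In ft³: 0.189835 / 0.0283168 = 6.70397 ft³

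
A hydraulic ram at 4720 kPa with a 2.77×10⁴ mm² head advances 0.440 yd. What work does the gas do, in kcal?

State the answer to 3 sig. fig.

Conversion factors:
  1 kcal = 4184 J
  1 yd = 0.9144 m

12.6 kcal

4720 kPa → 4.72×10⁶ Pa
2.77×10⁴ mm² → 0.0277 m²
F = P × A = 4.72×10⁶ × 0.0277 = 130744 N
0.440 yd → 0.402336 m
W = F × d = 130744 × 0.402336 = 52603 J
In kcal: 52603 / 4184 = 12.5724 kcal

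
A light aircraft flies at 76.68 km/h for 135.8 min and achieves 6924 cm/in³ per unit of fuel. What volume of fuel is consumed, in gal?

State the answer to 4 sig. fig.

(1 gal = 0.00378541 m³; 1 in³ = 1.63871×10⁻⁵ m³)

10.85 gal

76.68 km/h → 21.3 m/s
135.8 min → 8148 s
d = v × t = 21.3 × 8148 = 173552 m
6924 cm/in³ → 4.22527×10⁶ m/m³
V = d / (distance per unit fuel) = 173552 / 4.22527×10⁶ = 0.0410748 m³
In gal: 0.0410748 / 0.00378541 = 10.8508 gal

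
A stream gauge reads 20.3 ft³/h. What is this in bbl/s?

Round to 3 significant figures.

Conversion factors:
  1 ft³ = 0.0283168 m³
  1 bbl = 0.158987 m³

0.00100 bbl/s

20.3 ft³/h × 0.0283168 m³/ft³ ÷ 3600 s/h = 1.59675×10⁻⁴ m³/s
1.59675×10⁻⁴ m³/s ÷ 0.158987 m³/bbl = 0.00100433 bbl/s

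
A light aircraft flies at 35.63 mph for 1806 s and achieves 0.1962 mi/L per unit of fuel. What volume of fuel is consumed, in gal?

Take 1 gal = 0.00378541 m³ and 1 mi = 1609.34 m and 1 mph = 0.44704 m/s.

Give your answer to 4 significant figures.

35.63 mph → 15.928 m/s
d = v × t = 15.928 × 1806 = 28766 m
0.1962 mi/L → 315753 m/m³
V = d / (distance per unit fuel) = 28766 / 315753 = 0.0911029 m³
In gal: 0.0911029 / 0.00378541 = 24.0669 gal

24.07 gal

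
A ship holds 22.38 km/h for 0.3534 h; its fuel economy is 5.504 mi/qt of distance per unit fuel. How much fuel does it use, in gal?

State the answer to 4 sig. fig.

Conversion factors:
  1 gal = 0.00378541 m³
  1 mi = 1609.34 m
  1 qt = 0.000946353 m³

0.2232 gal

22.38 km/h → 6.21667 m/s
0.3534 h → 1272.24 s
d = v × t = 6.21667 × 1272.24 = 7909.1 m
5.504 mi/qt → 9.35994×10⁶ m/m³
V = d / (distance per unit fuel) = 7909.1 / 9.35994×10⁶ = 8.44995×10⁻⁴ m³
In gal: 8.44995×10⁻⁴ / 0.00378541 = 0.223224 gal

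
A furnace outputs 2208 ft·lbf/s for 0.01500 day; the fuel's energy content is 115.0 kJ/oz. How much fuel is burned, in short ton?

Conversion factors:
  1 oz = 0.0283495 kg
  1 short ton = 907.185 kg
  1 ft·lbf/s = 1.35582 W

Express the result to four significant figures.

2208 ft·lbf/s → 2993.65 W
0.01500 day → 1296 s
E = P × t = 2993.65 × 1296 = 3.87977×10⁶ J
115.0 kJ/oz → 4.05651×10⁶ J/kg
m = E / e_s = 3.87977×10⁶ / 4.05651×10⁶ = 0.956431 kg
In short ton: 0.956431 / 907.185 = 0.00105428 short ton

0.001054 short ton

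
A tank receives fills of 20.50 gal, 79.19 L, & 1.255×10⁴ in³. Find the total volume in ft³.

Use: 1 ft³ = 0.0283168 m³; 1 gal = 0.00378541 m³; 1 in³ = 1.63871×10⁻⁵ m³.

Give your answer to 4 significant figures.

12.80 ft³

20.50 gal × 0.00378541 = 0.0776009 m³
79.19 L × 0.001 = 0.07919 m³
1.255×10⁴ in³ × 1.63871×10⁻⁵ = 0.205658 m³
Total: 0.0776009 + 0.07919 + 0.205658 = 0.362449 m³
In ft³: 0.362449 / 0.0283168 = 12.7998 ft³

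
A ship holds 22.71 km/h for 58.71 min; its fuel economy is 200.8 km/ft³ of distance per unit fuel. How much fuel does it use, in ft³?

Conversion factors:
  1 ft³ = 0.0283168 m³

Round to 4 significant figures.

0.1107 ft³

22.71 km/h → 6.30833 m/s
58.71 min → 3522.6 s
d = v × t = 6.30833 × 3522.6 = 22221.7 m
200.8 km/ft³ → 7.0912×10⁶ m/m³
V = d / (distance per unit fuel) = 22221.7 / 7.0912×10⁶ = 0.0031337 m³
In ft³: 0.0031337 / 0.0283168 = 0.110666 ft³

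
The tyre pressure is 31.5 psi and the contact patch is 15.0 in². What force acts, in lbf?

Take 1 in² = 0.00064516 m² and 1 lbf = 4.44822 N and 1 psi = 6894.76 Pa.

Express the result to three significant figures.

31.5 psi × 6894.76 → 217185 Pa
15.0 in² × 0.00064516 → 0.0096774 m²
F = P × A = 217185 Pa × 0.0096774 m² = 2101.79 N
2101.79 N ÷ (4.44822 N/lbf) = 472.501 lbf

473 lbf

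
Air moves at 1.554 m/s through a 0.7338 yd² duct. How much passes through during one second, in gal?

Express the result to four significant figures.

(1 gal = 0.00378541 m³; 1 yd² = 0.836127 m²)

0.7338 yd² × 0.836127 = 0.61355 m²
V = v × A × t = 1.554 m/s × 0.61355 m² × 1 s = 0.953457 m³
0.953457 m³ ÷ (0.00378541 m³/gal) = 251.877 gal

251.9 gal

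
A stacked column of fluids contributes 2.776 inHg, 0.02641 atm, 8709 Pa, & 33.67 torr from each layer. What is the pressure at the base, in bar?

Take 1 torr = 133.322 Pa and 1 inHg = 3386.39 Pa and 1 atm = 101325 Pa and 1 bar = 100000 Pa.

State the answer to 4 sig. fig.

2.776 inHg × 3386.39 → 9400.62 Pa
0.02641 atm × 101325 → 2675.99 Pa
8709 Pa (already Pa)
33.67 torr × 133.322 → 4488.95 Pa
Combined: 9400.62 + 2675.99 + 8709 + 4488.95 = 25274.6 Pa
In bar: 25274.6 / 100000 = 0.252746 bar

0.2527 bar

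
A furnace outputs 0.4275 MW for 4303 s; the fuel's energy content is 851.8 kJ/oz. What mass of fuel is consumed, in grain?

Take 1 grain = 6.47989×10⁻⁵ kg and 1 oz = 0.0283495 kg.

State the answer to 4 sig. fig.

9.448×10⁵ grain

0.4275 MW → 427500 W
E = P × t = 427500 × 4303 = 1.83953×10⁹ J
851.8 kJ/oz → 3.00464×10⁷ J/kg
m = E / e_s = 1.83953×10⁹ / 3.00464×10⁷ = 61.223 kg
In grain: 61.223 / 6.47989×10⁻⁵ = 944815 grain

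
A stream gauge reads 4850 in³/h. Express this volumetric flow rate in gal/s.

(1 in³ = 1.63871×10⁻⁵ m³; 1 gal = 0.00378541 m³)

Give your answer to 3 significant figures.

0.00583 gal/s

4850 in³/h × 1.63871×10⁻⁵ m³/in³ ÷ 3600 s/h = 2.20771×10⁻⁵ m³/s
2.20771×10⁻⁵ m³/s ÷ 0.00378541 m³/gal = 0.00583216 gal/s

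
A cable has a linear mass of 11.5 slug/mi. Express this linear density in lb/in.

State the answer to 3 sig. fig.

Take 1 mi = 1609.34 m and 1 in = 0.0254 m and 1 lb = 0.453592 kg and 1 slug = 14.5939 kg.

0.00584 lb/in

11.5 slug/mi × 14.5939 kg/slug ÷ 1609.34 m/mi = 0.104285 kg/m
0.104285 kg/m ÷ 0.453592 kg/lb × 0.0254 m/in = 0.0058397 lb/in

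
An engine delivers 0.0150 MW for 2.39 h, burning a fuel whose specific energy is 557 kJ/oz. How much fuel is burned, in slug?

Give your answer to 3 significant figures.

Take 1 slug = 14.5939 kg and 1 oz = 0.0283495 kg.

0.450 slug

0.0150 MW → 15000 W
2.39 h → 8604 s
E = P × t = 15000 × 8604 = 1.2906×10⁸ J
557 kJ/oz → 1.96476×10⁷ J/kg
m = E / e_s = 1.2906×10⁸ / 1.96476×10⁷ = 6.56874 kg
In slug: 6.56874 / 14.5939 = 0.450102 slug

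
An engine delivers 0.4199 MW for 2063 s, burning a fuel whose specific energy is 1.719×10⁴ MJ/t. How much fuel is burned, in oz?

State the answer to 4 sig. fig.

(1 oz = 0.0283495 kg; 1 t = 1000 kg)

1778 oz

0.4199 MW → 419900 W
E = P × t = 419900 × 2063 = 8.66254×10⁸ J
1.719×10⁴ MJ/t → 1.719×10⁷ J/kg
m = E / e_s = 8.66254×10⁸ / 1.719×10⁷ = 50.3929 kg
In oz: 50.3929 / 0.0283495 = 1777.56 oz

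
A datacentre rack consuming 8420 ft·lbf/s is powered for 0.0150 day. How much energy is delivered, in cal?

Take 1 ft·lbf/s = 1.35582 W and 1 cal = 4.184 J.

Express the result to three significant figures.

8420 ft·lbf/s × 1.35582 → 11416 W
0.0150 day × 86400 → 1296 s
E = P × t = 11416 W × 1296 s = 1.47951×10⁷ J
1.47951×10⁷ J ÷ (4.184 J/cal) = 3.53611×10⁶ cal

3.54×10⁶ cal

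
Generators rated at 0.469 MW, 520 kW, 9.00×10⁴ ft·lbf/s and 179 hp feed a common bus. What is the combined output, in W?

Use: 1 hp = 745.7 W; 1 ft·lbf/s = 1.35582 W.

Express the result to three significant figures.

1.24×10⁶ W

0.469 MW × 1000000 = 469000 W
520 kW × 1000 = 520000 W
9.00×10⁴ ft·lbf/s × 1.35582 = 122024 W
179 hp × 745.7 = 133480 W
Combined: 469000 + 520000 + 122024 + 133480 = 1.2445×10⁶ W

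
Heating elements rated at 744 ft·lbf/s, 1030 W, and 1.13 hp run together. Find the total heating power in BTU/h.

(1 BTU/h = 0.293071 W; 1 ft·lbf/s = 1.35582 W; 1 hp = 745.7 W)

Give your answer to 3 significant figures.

9830 BTU/h

744 ft·lbf/s × 1.35582 → 1008.73 W
1030 W (already W)
1.13 hp × 745.7 → 842.641 W
Combined: 1008.73 + 1030 + 842.641 = 2881.37 W
In BTU/h: 2881.37 / 0.293071 = 9831.64 BTU/h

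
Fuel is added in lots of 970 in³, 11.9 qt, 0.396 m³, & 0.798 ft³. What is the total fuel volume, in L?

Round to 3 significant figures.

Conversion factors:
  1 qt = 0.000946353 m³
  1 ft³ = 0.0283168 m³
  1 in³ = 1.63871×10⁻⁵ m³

446 L

970 in³ × 1.63871×10⁻⁵ = 0.0158955 m³
11.9 qt × 0.000946353 = 0.0112616 m³
0.396 m³ (already m³)
0.798 ft³ × 0.0283168 = 0.0225968 m³
Combined: 0.0158955 + 0.0112616 + 0.396 + 0.0225968 = 0.445754 m³
In L: 0.445754 / 0.001 = 445.754 L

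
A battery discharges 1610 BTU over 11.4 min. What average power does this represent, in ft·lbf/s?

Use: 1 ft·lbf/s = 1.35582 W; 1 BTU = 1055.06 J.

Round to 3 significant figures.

1830 ft·lbf/s

1610 BTU × 1055.06 → 1.69865×10⁶ J
11.4 min × 60 → 684 s
P = E / t = 1.69865×10⁶ J / 684 s = 2483.41 W
2483.41 W ÷ (1.35582 W/ft·lbf/s) = 1831.67 ft·lbf/s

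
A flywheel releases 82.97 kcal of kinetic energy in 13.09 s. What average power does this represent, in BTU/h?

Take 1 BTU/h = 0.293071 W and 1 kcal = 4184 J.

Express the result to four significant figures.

9.049×10⁴ BTU/h

82.97 kcal × 4184 = 347146 J
P = E / t = 347146 J / 13.09 s = 26519.9 W
26519.9 W ÷ (0.293071 W/BTU/h) = 90489.7 BTU/h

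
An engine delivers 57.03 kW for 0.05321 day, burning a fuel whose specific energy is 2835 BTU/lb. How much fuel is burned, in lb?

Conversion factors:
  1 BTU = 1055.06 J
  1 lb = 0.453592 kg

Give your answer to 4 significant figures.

57.03 kW → 57030 W
0.05321 day → 4597.34 s
E = P × t = 57030 × 4597.34 = 2.62186×10⁸ J
2835 BTU/lb → 6.59424×10⁶ J/kg
m = E / e_s = 2.62186×10⁸ / 6.59424×10⁶ = 39.7599 kg
In lb: 39.7599 / 0.453592 = 87.6556 lb

87.66 lb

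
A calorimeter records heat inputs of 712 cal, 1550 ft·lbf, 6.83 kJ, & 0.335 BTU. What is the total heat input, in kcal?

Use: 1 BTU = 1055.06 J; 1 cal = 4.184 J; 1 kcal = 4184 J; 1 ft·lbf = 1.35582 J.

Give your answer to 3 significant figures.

712 cal × 4.184 → 2979.01 J
1550 ft·lbf × 1.35582 → 2101.52 J
6.83 kJ × 1000 → 6830 J
0.335 BTU × 1055.06 → 353.445 J
Combined: 2979.01 + 2101.52 + 6830 + 353.445 = 12264 J
In kcal: 12264 / 4184 = 2.93117 kcal

2.93 kcal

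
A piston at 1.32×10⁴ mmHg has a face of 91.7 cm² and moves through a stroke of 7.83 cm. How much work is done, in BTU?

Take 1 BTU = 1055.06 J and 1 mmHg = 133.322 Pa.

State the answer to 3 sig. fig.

1.32×10⁴ mmHg → 1.75985×10⁶ Pa
91.7 cm² → 0.00917 m²
F = P × A = 1.75985×10⁶ × 0.00917 = 16137.8 N
7.83 cm → 0.0783 m
W = F × d = 16137.8 × 0.0783 = 1263.59 J
In BTU: 1263.59 / 1055.06 = 1.19765 BTU

1.20 BTU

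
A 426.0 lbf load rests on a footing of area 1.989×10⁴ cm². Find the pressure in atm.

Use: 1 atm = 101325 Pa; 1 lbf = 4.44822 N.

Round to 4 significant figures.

0.009403 atm

426.0 lbf × 4.44822 = 1894.94 N
1.989×10⁴ cm² × 0.0001 = 1.989 m²
P = F / A = 1894.94 N / 1.989 m² = 952.71 Pa
952.71 Pa ÷ (101325 Pa/atm) = 0.00940252 atm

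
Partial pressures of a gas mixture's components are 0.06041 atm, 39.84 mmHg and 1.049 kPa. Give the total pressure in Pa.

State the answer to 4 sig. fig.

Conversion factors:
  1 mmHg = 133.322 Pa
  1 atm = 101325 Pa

0.06041 atm × 101325 = 6121.04 Pa
39.84 mmHg × 133.322 = 5311.55 Pa
1.049 kPa × 1000 = 1049 Pa
Total: 6121.04 + 5311.55 + 1049 = 12481.6 Pa

1.248×10⁴ Pa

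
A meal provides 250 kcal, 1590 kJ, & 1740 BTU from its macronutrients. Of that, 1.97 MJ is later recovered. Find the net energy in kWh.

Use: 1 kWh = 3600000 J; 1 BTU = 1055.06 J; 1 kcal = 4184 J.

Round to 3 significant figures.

0.695 kWh

250 kcal × 4184 = 1.046×10⁶ J
1590 kJ × 1000 = 1.59×10⁶ J
1740 BTU × 1055.06 = 1.8358×10⁶ J
1.97 MJ × 1000000 = 1.97×10⁶ J
Net: 1.046×10⁶ + 1.59×10⁶ + 1.8358×10⁶ − 1.97×10⁶ = 2.5018×10⁶ J
In kWh: 2.5018×10⁶ / 3600000 = 0.694944 kWh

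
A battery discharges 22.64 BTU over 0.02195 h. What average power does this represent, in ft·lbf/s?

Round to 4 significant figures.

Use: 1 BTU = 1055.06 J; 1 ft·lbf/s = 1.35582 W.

22.64 BTU × 1055.06 = 23886.6 J
0.02195 h × 3600 = 79.02 s
P = E / t = 23886.6 J / 79.02 s = 302.285 W
302.285 W ÷ (1.35582 W/ft·lbf/s) = 222.954 ft·lbf/s

223.0 ft·lbf/s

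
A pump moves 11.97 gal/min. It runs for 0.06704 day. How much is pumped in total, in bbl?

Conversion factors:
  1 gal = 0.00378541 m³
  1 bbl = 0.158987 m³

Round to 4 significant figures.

11.97 gal/min → 7.55189×10⁻⁴ m³/s
0.06704 day → 5792.26 s
V = Q × t = 7.55189×10⁻⁴ × 5792.26 = 4.37425 m³
In bbl: 4.37425 / 0.158987 = 27.5133 bbl

27.51 bbl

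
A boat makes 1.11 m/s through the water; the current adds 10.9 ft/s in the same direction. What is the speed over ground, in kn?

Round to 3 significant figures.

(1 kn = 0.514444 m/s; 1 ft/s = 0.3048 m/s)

1.11 m/s (already m/s)
10.9 ft/s × 0.3048 = 3.32232 m/s
Sum: 1.11 + 3.32232 = 4.43232 m/s
In kn: 4.43232 / 0.514444 = 8.61575 kn

8.62 kn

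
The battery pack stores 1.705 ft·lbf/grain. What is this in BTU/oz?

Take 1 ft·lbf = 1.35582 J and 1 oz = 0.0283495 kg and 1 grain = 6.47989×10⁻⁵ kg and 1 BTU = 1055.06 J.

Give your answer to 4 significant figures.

1.705 ft·lbf/grain × 1.35582 J/ft·lbf ÷ 6.47989×10⁻⁵ kg/grain = 35674.6 J/kg
35674.6 J/kg ÷ 1055.06 J/BTU × 0.0283495 kg/oz = 0.958578 BTU/oz

0.9586 BTU/oz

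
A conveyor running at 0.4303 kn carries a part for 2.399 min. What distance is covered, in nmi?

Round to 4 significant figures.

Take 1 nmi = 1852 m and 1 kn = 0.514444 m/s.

0.4303 kn × 0.514444 → 0.221365 m/s
2.399 min × 60 → 143.94 s
d = v × t = 0.221365 m/s × 143.94 s = 31.8633 m
31.8633 m ÷ (1852 m/nmi) = 0.0172048 nmi

0.01720 nmi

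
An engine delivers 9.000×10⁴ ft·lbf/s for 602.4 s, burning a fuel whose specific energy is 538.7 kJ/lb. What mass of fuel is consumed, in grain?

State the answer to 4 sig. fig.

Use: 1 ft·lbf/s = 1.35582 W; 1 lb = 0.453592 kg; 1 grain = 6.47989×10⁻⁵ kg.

9.000×10⁴ ft·lbf/s → 122024 W
E = P × t = 122024 × 602.4 = 7.35073×10⁷ J
538.7 kJ/lb → 1.18763×10⁶ J/kg
m = E / e_s = 7.35073×10⁷ / 1.18763×10⁶ = 61.8941 kg
In grain: 61.8941 / 6.47989×10⁻⁵ = 955172 grain

9.552×10⁵ grain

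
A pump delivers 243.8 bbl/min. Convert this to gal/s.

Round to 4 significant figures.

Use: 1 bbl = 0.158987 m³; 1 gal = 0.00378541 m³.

170.7 gal/s

243.8 bbl/min × 0.158987 m³/bbl ÷ 60 s/min = 0.646017 m³/s
0.646017 m³/s ÷ 0.00378541 m³/gal = 170.66 gal/s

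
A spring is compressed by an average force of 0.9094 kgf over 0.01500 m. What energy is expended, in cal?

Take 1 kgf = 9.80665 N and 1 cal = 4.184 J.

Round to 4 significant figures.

0.9094 kgf × 9.80665 = 8.91817 N
W = F × d = 8.91817 N × 0.015 m = 0.133773 J
0.133773 J ÷ (4.184 J/cal) = 0.0319725 cal

0.03197 cal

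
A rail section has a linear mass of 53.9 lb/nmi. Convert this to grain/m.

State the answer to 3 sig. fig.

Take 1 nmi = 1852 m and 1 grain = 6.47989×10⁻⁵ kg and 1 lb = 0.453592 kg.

204 grain/m

53.9 lb/nmi × 0.453592 kg/lb ÷ 1852 m/nmi = 0.0132012 kg/m
0.0132012 kg/m ÷ 6.47989×10⁻⁵ kg/grain = 203.726 grain/m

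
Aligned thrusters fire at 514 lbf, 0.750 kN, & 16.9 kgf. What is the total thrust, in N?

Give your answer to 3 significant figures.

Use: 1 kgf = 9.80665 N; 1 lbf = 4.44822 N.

3200 N

514 lbf × 4.44822 = 2286.39 N
0.750 kN × 1000 = 750 N
16.9 kgf × 9.80665 = 165.732 N
Total: 2286.39 + 750 + 165.732 = 3202.12 N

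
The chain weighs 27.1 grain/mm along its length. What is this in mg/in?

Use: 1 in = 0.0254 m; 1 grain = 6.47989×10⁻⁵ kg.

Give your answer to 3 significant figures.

4.46×10⁴ mg/in

27.1 grain/mm × 6.47989×10⁻⁵ kg/grain ÷ 0.001 m/mm = 1.75605 kg/m
1.75605 kg/m ÷ 10⁻⁶ kg/mg × 0.0254 m/in = 44603.7 mg/in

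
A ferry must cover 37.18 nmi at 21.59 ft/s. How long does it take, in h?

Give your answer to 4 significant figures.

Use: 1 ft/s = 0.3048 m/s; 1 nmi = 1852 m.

2.907 h

37.18 nmi × 1852 = 68857.4 m
21.59 ft/s × 0.3048 = 6.58063 m/s
t = d / v = 68857.4 m / 6.58063 m/s = 10463.6 s
10463.6 s ÷ (3600 s/h) = 2.90656 h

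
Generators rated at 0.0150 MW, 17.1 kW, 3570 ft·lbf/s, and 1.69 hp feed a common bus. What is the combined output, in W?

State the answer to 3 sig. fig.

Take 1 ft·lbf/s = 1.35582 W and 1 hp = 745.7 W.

0.0150 MW × 1000000 → 15000 W
17.1 kW × 1000 → 17100 W
3570 ft·lbf/s × 1.35582 → 4840.28 W
1.69 hp × 745.7 → 1260.23 W
Sum: 15000 + 17100 + 4840.28 + 1260.23 = 38200.5 W

3.82×10⁴ W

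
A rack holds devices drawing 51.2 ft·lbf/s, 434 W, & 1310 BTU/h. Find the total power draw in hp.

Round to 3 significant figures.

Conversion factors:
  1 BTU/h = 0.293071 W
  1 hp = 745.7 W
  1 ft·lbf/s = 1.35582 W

1.19 hp

51.2 ft·lbf/s × 1.35582 → 69.418 W
434 W (already W)
1310 BTU/h × 0.293071 → 383.923 W
Combined: 69.418 + 434 + 383.923 = 887.341 W
In hp: 887.341 / 745.7 = 1.18994 hp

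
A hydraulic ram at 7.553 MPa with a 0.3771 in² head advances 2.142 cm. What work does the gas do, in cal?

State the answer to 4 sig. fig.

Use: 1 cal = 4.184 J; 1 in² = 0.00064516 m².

7.553 MPa → 7.553×10⁶ Pa
0.3771 in² → 2.4329×10⁻⁴ m²
F = P × A = 7.553×10⁶ × 2.4329×10⁻⁴ = 1837.57 N
2.142 cm → 0.02142 m
W = F × d = 1837.57 × 0.02142 = 39.3607 J
In cal: 39.3607 / 4.184 = 9.40743 cal

9.407 cal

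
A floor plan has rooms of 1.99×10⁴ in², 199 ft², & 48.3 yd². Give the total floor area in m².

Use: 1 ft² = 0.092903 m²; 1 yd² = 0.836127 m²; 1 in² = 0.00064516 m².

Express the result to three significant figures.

1.99×10⁴ in² × 0.00064516 = 12.8387 m²
199 ft² × 0.092903 = 18.4877 m²
48.3 yd² × 0.836127 = 40.3849 m²
Total: 12.8387 + 18.4877 + 40.3849 = 71.7113 m²

71.7 m²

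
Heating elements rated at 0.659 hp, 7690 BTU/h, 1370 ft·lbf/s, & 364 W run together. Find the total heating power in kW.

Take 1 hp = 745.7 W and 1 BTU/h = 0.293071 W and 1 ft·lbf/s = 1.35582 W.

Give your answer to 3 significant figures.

4.97 kW

0.659 hp × 745.7 → 491.416 W
7690 BTU/h × 0.293071 → 2253.72 W
1370 ft·lbf/s × 1.35582 → 1857.47 W
364 W (already W)
Sum: 491.416 + 2253.72 + 1857.47 + 364 = 4966.61 W
In kW: 4966.61 / 1000 = 4.96661 kW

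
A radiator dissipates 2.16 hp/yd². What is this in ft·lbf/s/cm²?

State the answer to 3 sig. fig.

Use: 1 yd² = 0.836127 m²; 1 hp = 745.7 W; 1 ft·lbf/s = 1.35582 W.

2.16 hp/yd² × 745.7 W/hp ÷ 0.836127 m²/yd² = 1926.4 W/m²
1926.4 W/m² ÷ 1.35582 W/ft·lbf/s × 0.0001 m²/cm² = 0.142084 ft·lbf/s/cm²

0.142 ft·lbf/s/cm²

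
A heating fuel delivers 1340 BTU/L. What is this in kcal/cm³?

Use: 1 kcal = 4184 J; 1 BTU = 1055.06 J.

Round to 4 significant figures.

1340 BTU/L × 1055.06 J/BTU ÷ 0.001 m³/L = 1.41378×10⁹ J/m³
1.41378×10⁹ J/m³ ÷ 4184 J/kcal × 10⁻⁶ m³/cm³ = 0.337902 kcal/cm³

0.3379 kcal/cm³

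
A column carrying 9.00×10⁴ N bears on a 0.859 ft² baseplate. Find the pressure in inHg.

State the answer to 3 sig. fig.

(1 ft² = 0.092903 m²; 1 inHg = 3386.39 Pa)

333 inHg

0.859 ft² × 0.092903 → 0.0798037 m²
P = F / A = 90000 N / 0.0798037 m² = 1.12777×10⁶ Pa
1.12777×10⁶ Pa ÷ (3386.39 Pa/inHg) = 333.03 inHg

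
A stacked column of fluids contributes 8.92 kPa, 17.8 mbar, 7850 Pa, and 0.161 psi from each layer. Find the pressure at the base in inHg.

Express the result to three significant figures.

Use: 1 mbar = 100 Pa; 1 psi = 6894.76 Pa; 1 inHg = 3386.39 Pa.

8.92 kPa × 1000 → 8920 Pa
17.8 mbar × 100 → 1780 Pa
7850 Pa (already Pa)
0.161 psi × 6894.76 → 1110.06 Pa
Sum: 8920 + 1780 + 7850 + 1110.06 = 19660.1 Pa
In inHg: 19660.1 / 3386.39 = 5.80562 inHg

5.81 inHg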